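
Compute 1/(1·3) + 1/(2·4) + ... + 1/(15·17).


1/(k(k+2)) = (1/2)·(1/k - 1/(k+2)) (partial fractions)
Telescoping: Σ = (1/2)·(1 + 1/2 - 1/16 - 1/17) = 375/544

Sum = 375/544


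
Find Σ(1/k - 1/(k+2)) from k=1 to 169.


Telescoping with gap 2: two head and two tail terms survive.
= (1 + 1/2) - (1/170 + 1/171)
= 3/2 - 1/170 - 1/171 = 21632/14535

Sum = 21632/14535


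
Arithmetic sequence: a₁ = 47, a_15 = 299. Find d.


d = (aₙ - a₁)/(n-1)
= (299 - 47)/(15-1)
= 252/14 = 18

d = 18


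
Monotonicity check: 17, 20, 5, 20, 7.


Differences: 3, -15, 15, -13
Difference at position 1 is +3 (> 0) but position 2 is -15 (< 0) — sequence both rises and falls
→ NOT monotonic

Not monotonic


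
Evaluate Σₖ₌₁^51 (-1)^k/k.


S = -1 + 1/2 - 1/3 + 1/4 - 1/5 + 1/6 - 1/7 + 1/8 ± ...
= -0.7029
(Full series converges to -ln(2) ≈ -0.6931)

S_51 = -0.7029


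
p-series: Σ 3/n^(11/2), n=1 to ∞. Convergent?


p-series test: Σ c/n^p converges if p > 1, diverges if p ≤ 1 (constant c > 0 doesn't affect convergence).
p = 11/2
11/2 > 1 → CONVERGES

Converges (p = 11/2 > 1)


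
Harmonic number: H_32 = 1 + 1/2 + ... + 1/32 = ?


H_32 = 1/1 + 1/2 + 1/3 + ... + 1/32
= 586061125622639/144403552893600
≈ 4.0585

H_32 = 586061125622639/144403552893600 ≈ 4.0585


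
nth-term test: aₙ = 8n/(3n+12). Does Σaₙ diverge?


lim(n→∞) 8n/(3n+12) = 8/3 = 8/3  (divide numerator and denominator by n)
lim aₙ = 8/3 ≠ 0 → series DIVERGES

Diverges (lim aₙ = 8/3 ≠ 0)


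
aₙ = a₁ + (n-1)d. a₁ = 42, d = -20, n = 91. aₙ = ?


aₙ = a₁ + (n-1)d
= 42 + (91-1)×-20
= 42 - 1800
= -1758

a_91 = -1758


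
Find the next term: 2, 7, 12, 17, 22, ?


Pattern: arithmetic (d=5)
Terms: 2, 7, 12, 17, 22
Next term = 27

Next term = 27


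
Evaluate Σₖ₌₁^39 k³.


n(n+1)/2 = 39×40/2 = 780
Σk³ = 780² = 608400

Σk³ = 608400


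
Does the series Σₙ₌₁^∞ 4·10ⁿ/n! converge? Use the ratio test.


aₙ = 4·10^n/n!
a_{n+1}/aₙ = 10^(n+1)/(n+1)! × n!/10^n  (constant 4 cancels)
= 10/(n+1)
L = lim(n→∞) 10/(n+1) = 0
L < 1 → series CONVERGES

Converges (ratio test: L = 0 < 1)


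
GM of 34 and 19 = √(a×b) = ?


GM = √(34×19) = √646 = 25.4165

GM = 25.4165


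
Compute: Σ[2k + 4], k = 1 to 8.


Σ(2k+4) = 2·Σk + 4·n
= 2·36 + 4·8
= 72 + 32 = 104

Σ = 104


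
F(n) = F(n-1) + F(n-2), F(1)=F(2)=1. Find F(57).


Fibonacci sequence: 1, 1, 2, 3, 5, 8, 13, 21, 34, 55, 89, ...
F(57) = 365435296162

F(57) = 365435296162


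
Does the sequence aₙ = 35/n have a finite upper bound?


a₁ = 35, a₂ = 35/2, a₃ = 35/3, ...
0 < aₙ ≤ 35 for all n ≥ 1
Lower bound: 0, Upper bound: 35
The sequence IS bounded

Bounded (0 < aₙ ≤ 35)


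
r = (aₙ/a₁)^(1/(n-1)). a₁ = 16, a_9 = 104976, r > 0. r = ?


r^(n-1) = aₙ/a₁
r^8 = 104976/16 = 6561
r = 6561^(1/8)
= ±3; taking r > 0 gives r = 3

r = 3


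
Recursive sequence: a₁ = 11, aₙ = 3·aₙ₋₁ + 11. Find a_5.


Computing step by step:
a_1 = 11
a_2 = 44
a_3 = 143
a_4 = 440
a_5 = 1331


a_5 = 1331


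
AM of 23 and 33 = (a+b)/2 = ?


AM = (23 + 33)/2 = 56/2 = 28

AM = 28


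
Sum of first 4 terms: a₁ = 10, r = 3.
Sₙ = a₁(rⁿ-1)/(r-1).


Sₙ = 10×(3^4 - 1)/(3 - 1)
= 10×(81 - 1)/2
= 10×80/2
= 400

S_4 = 400


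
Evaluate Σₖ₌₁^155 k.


n(n+1)/2 = 155×156/2 = 24180/2 = 12090

Σk = 12090


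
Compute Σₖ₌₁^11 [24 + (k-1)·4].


aₙ = 24 + (11-1)×4 = 64
Sₙ = n(a₁+aₙ)/2 = 11×(24+64)/2
= 11×88/2 = 484

S_11 = 484


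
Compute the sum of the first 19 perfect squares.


n = 19
n(n+1)(2n+1)/6 = 19×20×39/6
= 14820/6 = 2470

Σk² = 2470


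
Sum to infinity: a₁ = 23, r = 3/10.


S∞ = a₁/(1-r) = 23/(1 - 3/10)
= 23/(7/10)
= 230/7

S∞ = 230/7


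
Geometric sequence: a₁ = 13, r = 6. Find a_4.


aₙ = a₁·r^(n-1)
= 13×6^3
= 13×216
= 2808

a_4 = 2808


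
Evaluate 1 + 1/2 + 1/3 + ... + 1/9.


H_9 = 1/1 + 1/2 + 1/3 + 1/4 + 1/5 + 1/6 + 1/7 + 1/8 + 1/9
= 7129/2520
≈ 2.829

H_9 = 7129/2520 ≈ 2.829


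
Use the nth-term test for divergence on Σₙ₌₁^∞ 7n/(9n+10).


lim(n→∞) 7n/(9n+10) = 7/9 = 7/9  (divide numerator and denominator by n)
lim aₙ = 7/9 ≠ 0 → series DIVERGES

Diverges (lim aₙ = 7/9 ≠ 0)


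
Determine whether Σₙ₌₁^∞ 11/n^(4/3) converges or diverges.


p-series test: Σ c/n^p converges if p > 1, diverges if p ≤ 1 (constant c > 0 doesn't affect convergence).
p = 4/3
4/3 > 1 → CONVERGES

Converges (p = 4/3 > 1)


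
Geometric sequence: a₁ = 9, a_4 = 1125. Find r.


r^(n-1) = aₙ/a₁
r^3 = 1125/9 = 125
r = 125^(1/3)
= 5

r = 5


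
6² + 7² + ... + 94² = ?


Σₖ₌6^94 k² = Σₖ₌₁^94 k² − Σₖ₌₁^5 k²
= 94·95·189/6 − 5·6·11/6
= 281295 − 55 = 281240

Σk² = 281240


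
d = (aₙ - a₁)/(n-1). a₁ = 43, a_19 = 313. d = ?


d = (aₙ - a₁)/(n-1)
= (313 - 43)/(19-1)
= 270/18 = 15

d = 15


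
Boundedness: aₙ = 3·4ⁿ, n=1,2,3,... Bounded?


aₙ = 3·4ⁿ → as n→∞, aₙ→∞ (since base 4 > 1)
No finite upper bound exists
The sequence is UNBOUNDED

Unbounded (aₙ → ∞ as n → ∞)


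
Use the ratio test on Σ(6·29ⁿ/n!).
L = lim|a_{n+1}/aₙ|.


aₙ = 6·29^n/n!
a_{n+1}/aₙ = 29^(n+1)/(n+1)! × n!/29^n  (constant 6 cancels)
= 29/(n+1)
L = lim(n→∞) 29/(n+1) = 0
L < 1 → series CONVERGES

Converges (ratio test: L = 0 < 1)


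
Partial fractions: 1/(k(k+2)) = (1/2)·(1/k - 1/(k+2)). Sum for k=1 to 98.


1/(k(k+2)) = (1/2)·(1/k - 1/(k+2)) (partial fractions)
Telescoping: Σ = (1/2)·(1 + 1/2 - 1/99 - 1/100) = 14651/19800

Sum = 14651/19800


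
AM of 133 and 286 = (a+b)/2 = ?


AM = (133 + 286)/2 = 419/2 = 209.5

AM = 209.5


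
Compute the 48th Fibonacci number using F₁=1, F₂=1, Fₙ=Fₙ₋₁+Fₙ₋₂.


Fibonacci sequence: 1, 1, 2, 3, 5, 8, 13, 21, 34, 55, 89, ...
F(48) = 4807526976

F(48) = 4807526976


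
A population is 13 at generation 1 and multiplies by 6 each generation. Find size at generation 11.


aₙ = a₁·r^(n-1)
= 13×6^10
= 13×60466176
= 786060288

a_11 = 786060288


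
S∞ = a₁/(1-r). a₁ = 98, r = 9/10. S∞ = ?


S∞ = a₁/(1-r) = 98/(1 - 9/10)
= 98/(1/10)
= 980

S∞ = 980


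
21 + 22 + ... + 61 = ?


Σₖ₌21^61 k = Σₖ₌₁^61 k − Σₖ₌₁^20 k
= 61·62/2 − 20·21/2
= 1891 − 210 = 1681

Σk = 1681


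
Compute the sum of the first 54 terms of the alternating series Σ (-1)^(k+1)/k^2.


S = 1 - 1/4 + 1/9 - 1/16 + 1/25 - 1/36 + 1/49 - 1/64 ± ...
= 0.8223
(Full series converges to +π²/12 ≈ +0.8225)

S_54 = 0.8223


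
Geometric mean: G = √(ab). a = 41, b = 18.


GM = √(41×18) = √738 = 27.1662

GM = 27.1662


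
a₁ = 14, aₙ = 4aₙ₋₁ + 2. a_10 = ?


Computing step by step:
a_1 = 14
a_2 = 58
a_3 = 234
a_4 = 938
a_5 = 3754
a_6 = 15018
a_7 = 60074
a_8 = 240298
a_9 = 961194
a_10 = 3844778


a_10 = 3844778


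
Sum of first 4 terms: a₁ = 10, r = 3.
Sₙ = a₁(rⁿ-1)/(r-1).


Sₙ = 10×(3^4 - 1)/(3 - 1)
= 10×(81 - 1)/2
= 10×80/2
= 400

S_4 = 400


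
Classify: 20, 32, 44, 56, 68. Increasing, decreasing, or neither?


Differences: 12, 12, 12, 12
All differences > 0 → strictly INCREASING

Monotonically increasing


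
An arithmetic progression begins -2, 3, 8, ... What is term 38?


aₙ = a₁ + (n-1)d
= -2 + (38-1)×5
= -2 + 185
= 183

a_38 = 183


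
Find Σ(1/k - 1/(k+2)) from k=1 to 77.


Telescoping with gap 2: two head and two tail terms survive.
= (1 + 1/2) - (1/78 + 1/79)
= 3/2 - 1/78 - 1/79 = 4543/3081

Sum = 4543/3081


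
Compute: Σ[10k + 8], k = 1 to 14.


Σ(10k+8) = 10·Σk + 8·n
= 10·105 + 8·14
= 1050 + 112 = 1162

Σ = 1162


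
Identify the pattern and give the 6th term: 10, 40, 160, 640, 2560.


Pattern: geometric (r=4)
Terms: 10, 40, 160, 640, 2560
Next term = 10240

Next term = 10240


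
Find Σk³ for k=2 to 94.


Σₖ₌2^94 k³ = [94·95/2]² − [1·2/2]²
= 19936225 − 1 = 19936224

Σk³ = 19936224


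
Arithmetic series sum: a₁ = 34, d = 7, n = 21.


aₙ = 34 + (21-1)×7 = 174
Sₙ = n(a₁+aₙ)/2 = 21×(34+174)/2
= 21×208/2 = 2184

S_21 = 2184


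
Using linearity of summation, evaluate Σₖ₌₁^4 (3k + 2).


Σ(3k+2) = 3·Σk + 2·n
= 3·10 + 2·4
= 30 + 8 = 38

Σ = 38


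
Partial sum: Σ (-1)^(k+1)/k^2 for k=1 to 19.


S = 1 - 1/4 + 1/9 - 1/16 + 1/25 - 1/36 + 1/49 - 1/64 ± ...
= 0.8238
(Full series converges to +π²/12 ≈ +0.8225)

S_19 = 0.8238


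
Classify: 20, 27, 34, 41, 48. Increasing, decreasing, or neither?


Differences: 7, 7, 7, 7
All differences > 0 → strictly INCREASING

Monotonically increasing


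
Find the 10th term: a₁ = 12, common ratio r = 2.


aₙ = a₁·r^(n-1)
= 12×2^9
= 12×512
= 6144

a_10 = 6144


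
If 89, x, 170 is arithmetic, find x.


AM = (89 + 170)/2 = 259/2 = 129.5

AM = 129.5


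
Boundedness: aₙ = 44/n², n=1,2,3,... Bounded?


a₁ = 44, a₂ = 44/4, a₃ = 44/9, ...
0 < aₙ ≤ 44 for all n ≥ 1
The sequence IS bounded

Bounded (0 < aₙ ≤ 44)


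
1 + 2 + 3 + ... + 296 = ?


n(n+1)/2 = 296×297/2 = 87912/2 = 43956

Σk = 43956


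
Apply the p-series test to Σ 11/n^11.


p-series test: Σ c/n^p converges if p > 1, diverges if p ≤ 1 (constant c > 0 doesn't affect convergence).
p = 11
11 > 1 → CONVERGES

Converges (p = 11 > 1)


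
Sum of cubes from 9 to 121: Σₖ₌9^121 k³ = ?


Σₖ₌9^121 k³ = [121·122/2]² − [8·9/2]²
= 54479161 − 1296 = 54477865

Σk³ = 54477865


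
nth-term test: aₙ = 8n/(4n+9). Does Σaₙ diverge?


lim(n→∞) 8n/(4n+9) = 8/4 = 2  (divide numerator and denominator by n)
lim aₙ = 2 ≠ 0 → series DIVERGES

Diverges (lim aₙ = 2 ≠ 0)


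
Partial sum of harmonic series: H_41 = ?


H_41 = 1/1 + 1/2 + 1/3 + ... + 1/41
= 85691034670497533/19914562703599200
≈ 4.3029

H_41 = 85691034670497533/19914562703599200 ≈ 4.3029


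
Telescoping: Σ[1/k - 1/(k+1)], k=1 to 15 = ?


Telescoping: adjacent terms cancel.
= 1/1 - 1/16
= 1 - 1/16 = 15/16

Sum = 15/16


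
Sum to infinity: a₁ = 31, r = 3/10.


S∞ = a₁/(1-r) = 31/(1 - 3/10)
= 31/(7/10)
= 310/7

S∞ = 310/7


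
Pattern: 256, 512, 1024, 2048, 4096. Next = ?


Pattern: powers of 2: 2ⁿ
Terms: 256, 512, 1024, 2048, 4096
Next term = 8192

Next term = 8192


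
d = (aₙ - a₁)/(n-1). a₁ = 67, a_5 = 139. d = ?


d = (aₙ - a₁)/(n-1)
= (139 - 67)/(5-1)
= 72/4 = 18

d = 18


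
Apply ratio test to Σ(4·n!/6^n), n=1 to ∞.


aₙ = 4·n!/6^n
a_{n+1}/aₙ = (n+1)!/6^(n+1) × 6^n/n!  (constant 4 cancels)
= (n+1)/6
L = lim(n→∞) (n+1)/6 = ∞
L > 1 → series DIVERGES

Diverges (ratio test: L = ∞ > 1)


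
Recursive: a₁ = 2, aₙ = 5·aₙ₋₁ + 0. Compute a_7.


Computing step by step:
a_1 = 2
a_2 = 10
a_3 = 50
a_4 = 250
a_5 = 1250
a_6 = 6250
a_7 = 31250


a_7 = 31250


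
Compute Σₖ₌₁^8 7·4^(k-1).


Sₙ = 7×(4^8 - 1)/(4 - 1)
= 7×(65536 - 1)/3
= 7×65535/3
= 152915

S_8 = 152915


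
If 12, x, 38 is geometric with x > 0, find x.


GM = √(12×38) = √456 = 21.3542

GM = 21.3542


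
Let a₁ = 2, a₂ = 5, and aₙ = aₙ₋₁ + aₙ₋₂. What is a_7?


Computing iteratively: 2, 5, 7, 12, 19, 31, 50
a_7 = 50

a_7 = 50


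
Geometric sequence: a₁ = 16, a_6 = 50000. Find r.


r^(n-1) = aₙ/a₁
r^5 = 50000/16 = 3125
r = 3125^(1/5)
= 5

r = 5


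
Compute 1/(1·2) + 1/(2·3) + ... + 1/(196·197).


1/(k(k+1)) = 1/k - 1/(k+1) (partial fractions)
Telescoping: Σ = 1 - 1/197 = 196/197

Sum = 196/197


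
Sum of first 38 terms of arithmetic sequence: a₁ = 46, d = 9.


aₙ = 46 + (38-1)×9 = 379
Sₙ = n(a₁+aₙ)/2 = 38×(46+379)/2
= 38×425/2 = 8075

S_38 = 8075


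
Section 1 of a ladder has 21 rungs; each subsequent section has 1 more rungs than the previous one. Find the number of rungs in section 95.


aₙ = a₁ + (n-1)d
= 21 + (95-1)×1
= 21 + 94
= 115

a_95 = 115


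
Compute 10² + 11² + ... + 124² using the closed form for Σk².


Σₖ₌10^124 k² = Σₖ₌₁^124 k² − Σₖ₌₁^9 k²
= 124·125·249/6 − 9·10·19/6
= 643250 − 285 = 642965

Σk² = 642965


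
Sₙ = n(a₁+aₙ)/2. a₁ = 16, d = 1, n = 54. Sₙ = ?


aₙ = 16 + (54-1)×1 = 69
Sₙ = n(a₁+aₙ)/2 = 54×(16+69)/2
= 54×85/2 = 2295

S_54 = 2295


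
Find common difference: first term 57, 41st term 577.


d = (aₙ - a₁)/(n-1)
= (577 - 57)/(41-1)
= 520/40 = 13

d = 13


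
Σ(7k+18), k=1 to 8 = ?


Σ(7k+18) = 7·Σk + 18·n
= 7·36 + 18·8
= 252 + 144 = 396

Σ = 396


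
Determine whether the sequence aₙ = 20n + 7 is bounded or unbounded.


aₙ = 20n + 7 → as n→∞, aₙ→∞
No finite upper bound exists
The sequence is UNBOUNDED

Unbounded (aₙ → ∞ as n → ∞)


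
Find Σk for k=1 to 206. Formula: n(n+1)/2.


n(n+1)/2 = 206×207/2 = 42642/2 = 21321

Σk = 21321


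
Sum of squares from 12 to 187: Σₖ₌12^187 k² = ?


Σₖ₌12^187 k² = Σₖ₌₁^187 k² − Σₖ₌₁^11 k²
= 187·188·375/6 − 11·12·23/6
= 2197250 − 506 = 2196744

Σk² = 2196744


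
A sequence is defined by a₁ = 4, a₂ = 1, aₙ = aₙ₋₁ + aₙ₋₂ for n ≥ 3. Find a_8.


Computing iteratively: 4, 1, 5, 6, 11, 17, 28, 45
a_8 = 45

a_8 = 45


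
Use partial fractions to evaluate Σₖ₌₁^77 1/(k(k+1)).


1/(k(k+1)) = 1/k - 1/(k+1) (partial fractions)
Telescoping: Σ = 1 - 1/78 = 77/78

Sum = 77/78


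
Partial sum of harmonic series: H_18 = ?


H_18 = 1/1 + 1/2 + 1/3 + ... + 1/18
= 14274301/4084080
≈ 3.4951

H_18 = 14274301/4084080 ≈ 3.4951


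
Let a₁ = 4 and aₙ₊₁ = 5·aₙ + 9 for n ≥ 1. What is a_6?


Computing step by step:
a_1 = 4
a_2 = 29
a_3 = 154
a_4 = 779
a_5 = 3904
a_6 = 19529


a_6 = 19529


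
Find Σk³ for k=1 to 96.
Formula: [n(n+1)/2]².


n(n+1)/2 = 96×97/2 = 4656
Σk³ = 4656² = 21678336

Σk³ = 21678336


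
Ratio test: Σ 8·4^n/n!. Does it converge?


aₙ = 8·4^n/n!
a_{n+1}/aₙ = 4^(n+1)/(n+1)! × n!/4^n  (constant 8 cancels)
= 4/(n+1)
L = lim(n→∞) 4/(n+1) = 0
L < 1 → series CONVERGES

Converges (ratio test: L = 0 < 1)


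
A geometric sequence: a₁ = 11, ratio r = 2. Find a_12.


aₙ = a₁·r^(n-1)
= 11×2^11
= 11×2048
= 22528

a_12 = 22528


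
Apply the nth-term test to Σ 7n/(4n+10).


lim(n→∞) 7n/(4n+10) = 7/4 = 7/4  (divide numerator and denominator by n)
lim aₙ = 7/4 ≠ 0 → series DIVERGES

Diverges (lim aₙ = 7/4 ≠ 0)


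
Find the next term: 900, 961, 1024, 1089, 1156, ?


Pattern: perfect squares: n²
Terms: 900, 961, 1024, 1089, 1156
Next term = 1225

Next term = 1225


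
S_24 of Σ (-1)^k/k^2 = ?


S = -1 + 1/4 - 1/9 + 1/16 - 1/25 + 1/36 - 1/49 + 1/64 ± ...
= -0.8216
(Full series converges to -π²/12 ≈ -0.8225)

S_24 = -0.8216


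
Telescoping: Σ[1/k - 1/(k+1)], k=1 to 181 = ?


Telescoping: adjacent terms cancel.
= 1/1 - 1/182
= 1 - 1/182 = 181/182

Sum = 181/182


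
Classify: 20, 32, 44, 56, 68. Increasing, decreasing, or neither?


Differences: 12, 12, 12, 12
All differences > 0 → strictly INCREASING

Monotonically increasing


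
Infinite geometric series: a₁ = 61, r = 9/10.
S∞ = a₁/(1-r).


S∞ = a₁/(1-r) = 61/(1 - 9/10)
= 61/(1/10)
= 610

S∞ = 610


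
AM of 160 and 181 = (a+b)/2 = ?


AM = (160 + 181)/2 = 341/2 = 170.5

AM = 170.5


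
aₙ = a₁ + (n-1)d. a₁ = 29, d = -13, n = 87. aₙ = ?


aₙ = a₁ + (n-1)d
= 29 + (87-1)×-13
= 29 - 1118
= -1089

a_87 = -1089


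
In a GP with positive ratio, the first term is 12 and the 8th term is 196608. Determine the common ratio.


r^(n-1) = aₙ/a₁
r^7 = 196608/12 = 16384
r = 16384^(1/7)
= 4

r = 4


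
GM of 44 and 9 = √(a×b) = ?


GM = √(44×9) = √396 = 19.8997

GM = 19.8997


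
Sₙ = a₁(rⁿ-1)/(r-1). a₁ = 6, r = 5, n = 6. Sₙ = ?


Sₙ = 6×(5^6 - 1)/(5 - 1)
= 6×(15625 - 1)/4
= 6×15624/4
= 23436

S_6 = 23436


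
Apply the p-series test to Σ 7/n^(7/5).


p-series test: Σ c/n^p converges if p > 1, diverges if p ≤ 1 (constant c > 0 doesn't affect convergence).
p = 7/5
7/5 > 1 → CONVERGES

Converges (p = 7/5 > 1)


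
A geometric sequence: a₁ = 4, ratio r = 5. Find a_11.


aₙ = a₁·r^(n-1)
= 4×5^10
= 4×9765625
= 39062500

a_11 = 39062500


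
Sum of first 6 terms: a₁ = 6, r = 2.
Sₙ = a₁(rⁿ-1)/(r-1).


Sₙ = 6×(2^6 - 1)/(2 - 1)
= 6×(64 - 1)/1
= 6×63/1
= 378

S_6 = 378


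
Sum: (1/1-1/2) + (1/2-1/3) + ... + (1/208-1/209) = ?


Telescoping: adjacent terms cancel.
= 1/1 - 1/209
= 1 - 1/209 = 208/209

Sum = 208/209


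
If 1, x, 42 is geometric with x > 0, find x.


GM = √(1×42) = √42 = 6.4807

GM = 6.4807


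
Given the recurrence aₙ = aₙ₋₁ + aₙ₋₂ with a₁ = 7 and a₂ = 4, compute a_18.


Computing iteratively: 7, 4, 11, 15, 26, 41, 67, 108, 175, 283, 458, 741, ...
a_18 = 13297

a_18 = 13297


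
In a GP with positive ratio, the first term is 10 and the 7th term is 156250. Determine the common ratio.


r^(n-1) = aₙ/a₁
r^6 = 156250/10 = 15625
r = 15625^(1/6)
= ±5; taking r > 0 gives r = 5

r = 5


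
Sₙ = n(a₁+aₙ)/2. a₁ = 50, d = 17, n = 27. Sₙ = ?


aₙ = 50 + (27-1)×17 = 492
Sₙ = n(a₁+aₙ)/2 = 27×(50+492)/2
= 27×542/2 = 7317

S_27 = 7317


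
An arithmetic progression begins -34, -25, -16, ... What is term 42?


aₙ = a₁ + (n-1)d
= -34 + (42-1)×9
= -34 + 369
= 335

a_42 = 335


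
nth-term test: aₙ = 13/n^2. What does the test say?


lim(n→∞) 13/n^2 = 0
lim aₙ = 0 → nth-term test is INCONCLUSIVE
(Need other tests; this is actually a convergent p-series with p=2 > 1)

Inconclusive (lim aₙ = 0; need another test)


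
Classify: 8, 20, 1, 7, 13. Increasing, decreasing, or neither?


Differences: 12, -19, 6, 6
Difference at position 1 is +12 (> 0) but position 2 is -19 (< 0) — sequence both rises and falls
→ NOT monotonic

Not monotonic


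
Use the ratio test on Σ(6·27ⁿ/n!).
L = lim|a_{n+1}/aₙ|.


aₙ = 6·27^n/n!
a_{n+1}/aₙ = 27^(n+1)/(n+1)! × n!/27^n  (constant 6 cancels)
= 27/(n+1)
L = lim(n→∞) 27/(n+1) = 0
L < 1 → series CONVERGES

Converges (ratio test: L = 0 < 1)


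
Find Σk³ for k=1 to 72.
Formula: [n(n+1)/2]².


n(n+1)/2 = 72×73/2 = 2628
Σk³ = 2628² = 6906384

Σk³ = 6906384


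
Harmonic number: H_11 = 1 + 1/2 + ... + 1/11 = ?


H_11 = 1/1 + 1/2 + 1/3 + ... + 1/11
= 83711/27720
≈ 3.0199

H_11 = 83711/27720 ≈ 3.0199


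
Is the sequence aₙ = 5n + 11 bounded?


aₙ = 5n + 11 → as n→∞, aₙ→∞
No finite upper bound exists
The sequence is UNBOUNDED

Unbounded (aₙ → ∞ as n → ∞)


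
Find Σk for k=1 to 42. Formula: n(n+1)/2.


n(n+1)/2 = 42×43/2 = 1806/2 = 903

Σk = 903


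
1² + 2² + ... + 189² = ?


n = 189
n(n+1)(2n+1)/6 = 189×190×379/6
= 13609890/6 = 2268315

Σk² = 2268315


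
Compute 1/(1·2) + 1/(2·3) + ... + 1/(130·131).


1/(k(k+1)) = 1/k - 1/(k+1) (partial fractions)
Telescoping: Σ = 1 - 1/131 = 130/131

Sum = 130/131


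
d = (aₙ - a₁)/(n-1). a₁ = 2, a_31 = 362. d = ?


d = (aₙ - a₁)/(n-1)
= (362 - 2)/(31-1)
= 360/30 = 12

d = 12


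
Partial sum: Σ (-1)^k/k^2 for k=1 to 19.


S = -1 + 1/4 - 1/9 + 1/16 - 1/25 + 1/36 - 1/49 + 1/64 ± ...
= -0.8238
(Full series converges to -π²/12 ≈ -0.8225)

S_19 = -0.8238


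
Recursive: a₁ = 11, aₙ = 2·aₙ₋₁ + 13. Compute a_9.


Computing step by step:
a_1 = 11
a_2 = 35
a_3 = 83
a_4 = 179
a_5 = 371
a_6 = 755
a_7 = 1523
a_8 = 3059
a_9 = 6131


a_9 = 6131


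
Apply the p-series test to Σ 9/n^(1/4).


p-series test: Σ c/n^p converges if p > 1, diverges if p ≤ 1 (constant c > 0 doesn't affect convergence).
p = 1/4
1/4 ≤ 1 → DIVERGES

Diverges (p = 1/4 ≤ 1)


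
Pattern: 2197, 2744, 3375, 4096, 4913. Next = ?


Pattern: perfect cubes: n³
Terms: 2197, 2744, 3375, 4096, 4913
Next term = 5832

Next term = 5832


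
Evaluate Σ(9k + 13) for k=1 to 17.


Σ(9k+13) = 9·Σk + 13·n
= 9·153 + 13·17
= 1377 + 221 = 1598

Σ = 1598


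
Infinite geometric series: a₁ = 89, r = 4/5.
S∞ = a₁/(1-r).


S∞ = a₁/(1-r) = 89/(1 - 4/5)
= 89/(1/5)
= 445

S∞ = 445


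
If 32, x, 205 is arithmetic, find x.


AM = (32 + 205)/2 = 237/2 = 118.5

AM = 118.5


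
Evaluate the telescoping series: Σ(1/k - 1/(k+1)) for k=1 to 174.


Telescoping: adjacent terms cancel.
= 1/1 - 1/175
= 1 - 1/175 = 174/175

Sum = 174/175


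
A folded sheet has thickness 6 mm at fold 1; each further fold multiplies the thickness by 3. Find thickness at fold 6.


aₙ = a₁·r^(n-1)
= 6×3^5
= 6×243
= 1458

a_6 = 1458


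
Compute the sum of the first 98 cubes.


n(n+1)/2 = 98×99/2 = 4851
Σk³ = 4851² = 23532201

Σk³ = 23532201


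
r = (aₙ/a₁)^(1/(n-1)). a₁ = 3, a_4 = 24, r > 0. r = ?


r^(n-1) = aₙ/a₁
r^3 = 24/3 = 8
r = 8^(1/3)
= 2

r = 2


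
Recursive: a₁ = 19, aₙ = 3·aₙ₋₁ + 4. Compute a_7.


Computing step by step:
a_1 = 19
a_2 = 61
a_3 = 187
a_4 = 565
a_5 = 1699
a_6 = 5101
a_7 = 15307


a_7 = 15307


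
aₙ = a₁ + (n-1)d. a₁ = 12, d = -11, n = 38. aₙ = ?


aₙ = a₁ + (n-1)d
= 12 + (38-1)×-11
= 12 - 407
= -395

a_38 = -395


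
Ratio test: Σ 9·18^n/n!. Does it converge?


aₙ = 9·18^n/n!
a_{n+1}/aₙ = 18^(n+1)/(n+1)! × n!/18^n  (constant 9 cancels)
= 18/(n+1)
L = lim(n→∞) 18/(n+1) = 0
L < 1 → series CONVERGES

Converges (ratio test: L = 0 < 1)


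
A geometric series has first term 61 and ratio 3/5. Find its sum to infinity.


S∞ = a₁/(1-r) = 61/(1 - 3/5)
= 61/(2/5)
= 305/2

S∞ = 305/2


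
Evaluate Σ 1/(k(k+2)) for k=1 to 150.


1/(k(k+2)) = (1/2)·(1/k - 1/(k+2)) (partial fractions)
Telescoping: Σ = (1/2)·(1 + 1/2 - 1/151 - 1/152) = 34125/45904

Sum = 34125/45904


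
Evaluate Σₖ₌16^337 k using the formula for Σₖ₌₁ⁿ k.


Σₖ₌16^337 k = Σₖ₌₁^337 k − Σₖ₌₁^15 k
= 337·338/2 − 15·16/2
= 56953 − 120 = 56833

Σk = 56833


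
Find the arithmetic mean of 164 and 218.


AM = (164 + 218)/2 = 382/2 = 191

AM = 191


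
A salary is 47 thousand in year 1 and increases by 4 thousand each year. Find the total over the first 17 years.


aₙ = 47 + (17-1)×4 = 111
Sₙ = n(a₁+aₙ)/2 = 17×(47+111)/2
= 17×158/2 = 1343

S_17 = 1343


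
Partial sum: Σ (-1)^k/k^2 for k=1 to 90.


S = -1 + 1/4 - 1/9 + 1/16 - 1/25 + 1/36 - 1/49 + 1/64 ± ...
= -0.8224
(Full series converges to -π²/12 ≈ -0.8225)

S_90 = -0.8224


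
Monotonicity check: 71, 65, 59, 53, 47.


Differences: -6, -6, -6, -6
All differences < 0 → strictly DECREASING

Monotonically decreasing


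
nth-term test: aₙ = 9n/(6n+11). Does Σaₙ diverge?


lim(n→∞) 9n/(6n+11) = 9/6 = 3/2  (divide numerator and denominator by n)
lim aₙ = 3/2 ≠ 0 → series DIVERGES

Diverges (lim aₙ = 3/2 ≠ 0)


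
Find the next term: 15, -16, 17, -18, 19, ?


Pattern: alternating sign, magnitude arithmetic (d=1)
Terms: 15, -16, 17, -18, 19
Next term = -20

Next term = -20


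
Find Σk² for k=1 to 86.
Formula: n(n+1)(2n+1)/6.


n = 86
n(n+1)(2n+1)/6 = 86×87×173/6
= 1294386/6 = 215731

Σk² = 215731


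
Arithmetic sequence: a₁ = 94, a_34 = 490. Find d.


d = (aₙ - a₁)/(n-1)
= (490 - 94)/(34-1)
= 396/33 = 12

d = 12


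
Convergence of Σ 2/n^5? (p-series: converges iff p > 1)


p-series test: Σ c/n^p converges if p > 1, diverges if p ≤ 1 (constant c > 0 doesn't affect convergence).
p = 5
5 > 1 → CONVERGES

Converges (p = 5 > 1)


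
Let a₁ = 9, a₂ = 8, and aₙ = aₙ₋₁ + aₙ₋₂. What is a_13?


Computing iteratively: 9, 8, 17, 25, 42, 67, 109, 176, 285, 461, 746, 1207, ...
a_13 = 1953

a_13 = 1953


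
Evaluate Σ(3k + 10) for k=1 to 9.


Σ(3k+10) = 3·Σk + 10·n
= 3·45 + 10·9
= 135 + 90 = 225

Σ = 225


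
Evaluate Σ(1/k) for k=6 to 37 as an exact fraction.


Σₖ₌6^37 1/k = 1/6 + 1/7 + 1/8 + ... + 1/37
= 931735791926593/485721041551200
≈ 1.9183

Sum = 931735791926593/485721041551200 ≈ 1.9183


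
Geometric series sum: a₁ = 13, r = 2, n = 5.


Sₙ = 13×(2^5 - 1)/(2 - 1)
= 13×(32 - 1)/1
= 13×31/1
= 403

S_5 = 403


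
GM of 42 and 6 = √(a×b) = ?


GM = √(42×6) = √252 = 15.8745

GM = 15.8745


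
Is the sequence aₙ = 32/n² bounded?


a₁ = 32, a₂ = 32/4, a₃ = 32/9, ...
0 < aₙ ≤ 32 for all n ≥ 1
The sequence IS bounded

Bounded (0 < aₙ ≤ 32)


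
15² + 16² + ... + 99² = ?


Σₖ₌15^99 k² = Σₖ₌₁^99 k² − Σₖ₌₁^14 k²
= 99·100·199/6 − 14·15·29/6
= 328350 − 1015 = 327335

Σk² = 327335


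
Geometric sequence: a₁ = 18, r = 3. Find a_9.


aₙ = a₁·r^(n-1)
= 18×3^8
= 18×6561
= 118098

a_9 = 118098


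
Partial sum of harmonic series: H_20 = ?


H_20 = 1/1 + 1/2 + 1/3 + ... + 1/20
= 55835135/15519504
≈ 3.5977

H_20 = 55835135/15519504 ≈ 3.5977


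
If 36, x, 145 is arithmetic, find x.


AM = (36 + 145)/2 = 181/2 = 90.5

AM = 90.5


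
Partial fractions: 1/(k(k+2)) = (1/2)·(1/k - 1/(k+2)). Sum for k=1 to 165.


1/(k(k+2)) = (1/2)·(1/k - 1/(k+2)) (partial fractions)
Telescoping: Σ = (1/2)·(1 + 1/2 - 1/166 - 1/167) = 20625/27722

Sum = 20625/27722


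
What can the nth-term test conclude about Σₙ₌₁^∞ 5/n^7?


lim(n→∞) 5/n^7 = 0
lim aₙ = 0 → nth-term test is INCONCLUSIVE
(Need other tests; this is actually a convergent p-series with p=7 > 1)

Inconclusive (lim aₙ = 0; need another test)


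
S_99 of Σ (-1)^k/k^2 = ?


S = -1 + 1/4 - 1/9 + 1/16 - 1/25 + 1/36 - 1/49 + 1/64 ± ...
= -0.8225
(Full series converges to -π²/12 ≈ -0.8225)

S_99 = -0.8225


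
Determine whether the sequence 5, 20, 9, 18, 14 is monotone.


Differences: 15, -11, 9, -4
Difference at position 1 is +15 (> 0) but position 2 is -11 (< 0) — sequence both rises and falls
→ NOT monotonic

Not monotonic


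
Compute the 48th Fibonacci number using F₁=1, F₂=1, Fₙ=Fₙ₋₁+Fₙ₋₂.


Fibonacci sequence: 1, 1, 2, 3, 5, 8, 13, 21, 34, 55, 89, ...
F(48) = 4807526976

F(48) = 4807526976


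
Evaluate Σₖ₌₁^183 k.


n(n+1)/2 = 183×184/2 = 33672/2 = 16836

Σk = 16836


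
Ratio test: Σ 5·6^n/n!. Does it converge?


aₙ = 5·6^n/n!
a_{n+1}/aₙ = 6^(n+1)/(n+1)! × n!/6^n  (constant 5 cancels)
= 6/(n+1)
L = lim(n→∞) 6/(n+1) = 0
L < 1 → series CONVERGES

Converges (ratio test: L = 0 < 1)


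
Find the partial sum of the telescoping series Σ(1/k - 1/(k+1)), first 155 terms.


Telescoping: adjacent terms cancel.
= 1/1 - 1/156
= 1 - 1/156 = 155/156

Sum = 155/156


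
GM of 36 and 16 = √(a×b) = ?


GM = √(36×16) = √576 = 24

GM = 24


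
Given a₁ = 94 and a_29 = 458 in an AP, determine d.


d = (aₙ - a₁)/(n-1)
= (458 - 94)/(29-1)
= 364/28 = 13

d = 13


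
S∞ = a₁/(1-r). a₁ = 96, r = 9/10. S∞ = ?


S∞ = a₁/(1-r) = 96/(1 - 9/10)
= 96/(1/10)
= 960

S∞ = 960


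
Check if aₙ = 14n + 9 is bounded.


aₙ = 14n + 9 → as n→∞, aₙ→∞
No finite upper bound exists
The sequence is UNBOUNDED

Unbounded (aₙ → ∞ as n → ∞)


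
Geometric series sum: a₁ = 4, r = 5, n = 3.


Sₙ = 4×(5^3 - 1)/(5 - 1)
= 4×(125 - 1)/4
= 4×124/4
= 124

S_3 = 124


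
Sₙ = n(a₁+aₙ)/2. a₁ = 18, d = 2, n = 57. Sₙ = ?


aₙ = 18 + (57-1)×2 = 130
Sₙ = n(a₁+aₙ)/2 = 57×(18+130)/2
= 57×148/2 = 4218

S_57 = 4218


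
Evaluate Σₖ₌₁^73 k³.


n(n+1)/2 = 73×74/2 = 2701
Σk³ = 2701² = 7295401

Σk³ = 7295401


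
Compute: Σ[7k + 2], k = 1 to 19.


Σ(7k+2) = 7·Σk + 2·n
= 7·190 + 2·19
= 1330 + 38 = 1368

Σ = 1368


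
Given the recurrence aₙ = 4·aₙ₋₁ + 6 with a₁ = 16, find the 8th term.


Computing step by step:
a_1 = 16
a_2 = 70
a_3 = 286
a_4 = 1150
a_5 = 4606
a_6 = 18430
a_7 = 73726
a_8 = 294910


a_8 = 294910


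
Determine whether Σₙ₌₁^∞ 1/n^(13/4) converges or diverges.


p-series test: Σ c/n^p converges if p > 1, diverges if p ≤ 1 (constant c > 0 doesn't affect convergence).
p = 13/4
13/4 > 1 → CONVERGES

Converges (p = 13/4 > 1)


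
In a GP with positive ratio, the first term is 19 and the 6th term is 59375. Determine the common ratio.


r^(n-1) = aₙ/a₁
r^5 = 59375/19 = 3125
r = 3125^(1/5)
= 5

r = 5


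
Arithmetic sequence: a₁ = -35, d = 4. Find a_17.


aₙ = a₁ + (n-1)d
= -35 + (17-1)×4
= -35 + 64
= 29

a_17 = 29


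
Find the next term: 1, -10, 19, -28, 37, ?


Pattern: alternating sign, magnitude arithmetic (d=9)
Terms: 1, -10, 19, -28, 37
Next term = -46

Next term = -46


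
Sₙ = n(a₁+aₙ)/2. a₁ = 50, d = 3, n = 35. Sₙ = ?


aₙ = 50 + (35-1)×3 = 152
Sₙ = n(a₁+aₙ)/2 = 35×(50+152)/2
= 35×202/2 = 3535

S_35 = 3535


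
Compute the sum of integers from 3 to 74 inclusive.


Σₖ₌3^74 k = Σₖ₌₁^74 k − Σₖ₌₁^2 k
= 74·75/2 − 2·3/2
= 2775 − 3 = 2772

Σk = 2772


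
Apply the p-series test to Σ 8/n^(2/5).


p-series test: Σ c/n^p converges if p > 1, diverges if p ≤ 1 (constant c > 0 doesn't affect convergence).
p = 2/5
2/5 ≤ 1 → DIVERGES

Diverges (p = 2/5 ≤ 1)


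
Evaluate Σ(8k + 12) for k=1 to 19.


Σ(8k+12) = 8·Σk + 12·n
= 8·190 + 12·19
= 1520 + 228 = 1748

Σ = 1748


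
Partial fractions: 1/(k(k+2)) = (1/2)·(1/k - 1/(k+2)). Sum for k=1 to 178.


1/(k(k+2)) = (1/2)·(1/k - 1/(k+2)) (partial fractions)
Telescoping: Σ = (1/2)·(1 + 1/2 - 1/179 - 1/180) = 47971/64440

Sum = 47971/64440


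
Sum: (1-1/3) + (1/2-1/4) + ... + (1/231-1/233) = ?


Telescoping with gap 2: two head and two tail terms survive.
= (1 + 1/2) - (1/232 + 1/233)
= 3/2 - 1/232 - 1/233 = 80619/54056

Sum = 80619/54056


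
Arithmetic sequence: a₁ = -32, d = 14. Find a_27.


aₙ = a₁ + (n-1)d
= -32 + (27-1)×14
= -32 + 364
= 332

a_27 = 332


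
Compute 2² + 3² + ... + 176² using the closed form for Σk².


Σₖ₌2^176 k² = Σₖ₌₁^176 k² − Σₖ₌₁^1 k²
= 176·177·353/6 − 1·2·3/6
= 1832776 − 1 = 1832775

Σk² = 1832775


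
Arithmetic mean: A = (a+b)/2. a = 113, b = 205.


AM = (113 + 205)/2 = 318/2 = 159

AM = 159


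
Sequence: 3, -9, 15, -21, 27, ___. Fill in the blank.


Pattern: alternating sign, magnitude arithmetic (d=6)
Terms: 3, -9, 15, -21, 27
Next term = -33

Next term = -33


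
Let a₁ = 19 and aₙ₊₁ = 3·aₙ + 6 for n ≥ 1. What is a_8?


Computing step by step:
a_1 = 19
a_2 = 63
a_3 = 195
a_4 = 591
a_5 = 1779
a_6 = 5343
a_7 = 16035
a_8 = 48111


a_8 = 48111


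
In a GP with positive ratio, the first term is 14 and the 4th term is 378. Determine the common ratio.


r^(n-1) = aₙ/a₁
r^3 = 378/14 = 27
r = 27^(1/3)
= 3

r = 3


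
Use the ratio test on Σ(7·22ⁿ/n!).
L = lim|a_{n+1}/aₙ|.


aₙ = 7·22^n/n!
a_{n+1}/aₙ = 22^(n+1)/(n+1)! × n!/22^n  (constant 7 cancels)
= 22/(n+1)
L = lim(n→∞) 22/(n+1) = 0
L < 1 → series CONVERGES

Converges (ratio test: L = 0 < 1)


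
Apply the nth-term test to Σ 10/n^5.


lim(n→∞) 10/n^5 = 0
lim aₙ = 0 → nth-term test is INCONCLUSIVE
(Need other tests; this is actually a convergent p-series with p=5 > 1)

Inconclusive (lim aₙ = 0; need another test)


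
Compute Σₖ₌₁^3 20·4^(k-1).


Sₙ = 20×(4^3 - 1)/(4 - 1)
= 20×(64 - 1)/3
= 20×63/3
= 420

S_3 = 420


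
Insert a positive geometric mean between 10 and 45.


GM = √(10×45) = √450 = 21.2132

GM = 21.2132


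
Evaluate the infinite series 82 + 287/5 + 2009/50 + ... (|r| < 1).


S∞ = a₁/(1-r) = 82/(1 - 7/10)
= 82/(3/10)
= 820/3

S∞ = 820/3


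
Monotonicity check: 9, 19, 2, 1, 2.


Differences: 10, -17, -1, 1
Difference at position 1 is +10 (> 0) but position 2 is -17 (< 0) — sequence both rises and falls
→ NOT monotonic

Not monotonic


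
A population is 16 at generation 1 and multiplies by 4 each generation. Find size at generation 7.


aₙ = a₁·r^(n-1)
= 16×4^6
= 16×4096
= 65536

a_7 = 65536


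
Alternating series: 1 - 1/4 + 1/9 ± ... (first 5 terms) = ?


S = 1 - 1/4 + 1/9 - 1/16 + 1/25
= 0.8386
(Full series converges to +π²/12 ≈ +0.8225)

S_5 = 0.8386


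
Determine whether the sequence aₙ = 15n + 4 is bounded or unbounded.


aₙ = 15n + 4 → as n→∞, aₙ→∞
No finite upper bound exists
The sequence is UNBOUNDED

Unbounded (aₙ → ∞ as n → ∞)


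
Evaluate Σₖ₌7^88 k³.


Σₖ₌7^88 k³ = [88·89/2]² − [6·7/2]²
= 15335056 − 441 = 15334615

Σk³ = 15334615


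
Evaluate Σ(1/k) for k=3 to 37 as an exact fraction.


Σₖ₌3^37 1/k = 1/3 + 1/4 + 1/5 + ... + 1/37
= 1312217274475033/485721041551200
≈ 2.7016

Sum = 1312217274475033/485721041551200 ≈ 2.7016


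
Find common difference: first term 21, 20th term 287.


d = (aₙ - a₁)/(n-1)
= (287 - 21)/(20-1)
= 266/19 = 14

d = 14


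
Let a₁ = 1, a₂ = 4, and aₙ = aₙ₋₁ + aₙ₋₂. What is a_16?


Computing iteratively: 1, 4, 5, 9, 14, 23, 37, 60, 97, 157, 254, 411, ...
a_16 = 2817

a_16 = 2817


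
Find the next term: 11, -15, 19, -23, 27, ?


Pattern: alternating sign, magnitude arithmetic (d=4)
Terms: 11, -15, 19, -23, 27
Next term = -31

Next term = -31


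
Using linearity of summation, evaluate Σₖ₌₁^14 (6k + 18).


Σ(6k+18) = 6·Σk + 18·n
= 6·105 + 18·14
= 630 + 252 = 882

Σ = 882


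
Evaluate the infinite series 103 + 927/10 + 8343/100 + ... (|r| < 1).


S∞ = a₁/(1-r) = 103/(1 - 9/10)
= 103/(1/10)
= 1030

S∞ = 1030


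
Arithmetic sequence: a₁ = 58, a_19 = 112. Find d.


d = (aₙ - a₁)/(n-1)
= (112 - 58)/(19-1)
= 54/18 = 3

d = 3


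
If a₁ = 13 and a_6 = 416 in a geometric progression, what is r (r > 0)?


r^(n-1) = aₙ/a₁
r^5 = 416/13 = 32
r = 32^(1/5)
= 2

r = 2


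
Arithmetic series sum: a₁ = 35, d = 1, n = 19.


aₙ = 35 + (19-1)×1 = 53
Sₙ = n(a₁+aₙ)/2 = 19×(35+53)/2
= 19×88/2 = 836

S_19 = 836


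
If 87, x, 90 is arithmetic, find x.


AM = (87 + 90)/2 = 177/2 = 88.5

AM = 88.5


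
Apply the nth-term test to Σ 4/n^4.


lim(n→∞) 4/n^4 = 0
lim aₙ = 0 → nth-term test is INCONCLUSIVE
(Need other tests; this is actually a convergent p-series with p=4 > 1)

Inconclusive (lim aₙ = 0; need another test)


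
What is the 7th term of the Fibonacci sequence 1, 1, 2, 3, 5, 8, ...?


Fibonacci sequence: 1, 1, 2, 3, 5, 8, 13
F(7) = 13

F(7) = 13


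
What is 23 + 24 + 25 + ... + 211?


Σₖ₌23^211 k = Σₖ₌₁^211 k − Σₖ₌₁^22 k
= 211·212/2 − 22·23/2
= 22366 − 253 = 22113

Σk = 22113


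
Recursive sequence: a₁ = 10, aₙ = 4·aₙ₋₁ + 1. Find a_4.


Computing step by step:
a_1 = 10
a_2 = 41
a_3 = 165
a_4 = 661


a_4 = 661


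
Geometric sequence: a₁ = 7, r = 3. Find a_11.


aₙ = a₁·r^(n-1)
= 7×3^10
= 7×59049
= 413343

a_11 = 413343


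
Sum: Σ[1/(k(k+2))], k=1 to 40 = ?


1/(k(k+2)) = (1/2)·(1/k - 1/(k+2)) (partial fractions)
Telescoping: Σ = (1/2)·(1 + 1/2 - 1/41 - 1/42) = 625/861

Sum = 625/861


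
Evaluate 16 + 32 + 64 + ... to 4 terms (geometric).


Sₙ = 16×(2^4 - 1)/(2 - 1)
= 16×(16 - 1)/1
= 16×15/1
= 240

S_4 = 240


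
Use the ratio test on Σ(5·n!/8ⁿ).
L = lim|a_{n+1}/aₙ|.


aₙ = 5·n!/8^n
a_{n+1}/aₙ = (n+1)!/8^(n+1) × 8^n/n!  (constant 5 cancels)
= (n+1)/8
L = lim(n→∞) (n+1)/8 = ∞
L > 1 → series DIVERGES

Diverges (ratio test: L = ∞ > 1)


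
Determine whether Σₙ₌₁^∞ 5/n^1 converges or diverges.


p-series test: Σ c/n^p converges if p > 1, diverges if p ≤ 1 (constant c > 0 doesn't affect convergence).
p = 1
1 ≤ 1 → DIVERGES

Diverges (p = 1 ≤ 1)


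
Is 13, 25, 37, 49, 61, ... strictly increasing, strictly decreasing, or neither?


Differences: 12, 12, 12, 12
All differences > 0 → strictly INCREASING

Monotonically increasing


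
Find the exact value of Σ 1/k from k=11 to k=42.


Σₖ₌11^42 1/k = 1/11 + 1/12 + 1/13 + ... + 1/42
= 27836068974842873/19914562703599200
≈ 1.3978

Sum = 27836068974842873/19914562703599200 ≈ 1.3978


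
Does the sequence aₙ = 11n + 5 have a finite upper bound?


aₙ = 11n + 5 → as n→∞, aₙ→∞
No finite upper bound exists
The sequence is UNBOUNDED

Unbounded (aₙ → ∞ as n → ∞)


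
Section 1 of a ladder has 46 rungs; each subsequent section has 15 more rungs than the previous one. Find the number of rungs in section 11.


aₙ = a₁ + (n-1)d
= 46 + (11-1)×15
= 46 + 150
= 196

a_11 = 196


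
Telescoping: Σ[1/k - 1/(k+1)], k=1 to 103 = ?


Telescoping: adjacent terms cancel.
= 1/1 - 1/104
= 1 - 1/104 = 103/104

Sum = 103/104


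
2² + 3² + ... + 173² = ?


Σₖ₌2^173 k² = Σₖ₌₁^173 k² − Σₖ₌₁^1 k²
= 173·174·347/6 − 1·2·3/6
= 1740899 − 1 = 1740898

Σk² = 1740898


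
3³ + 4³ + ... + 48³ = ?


Σₖ₌3^48 k³ = [48·49/2]² − [2·3/2]²
= 1382976 − 9 = 1382967

Σk³ = 1382967


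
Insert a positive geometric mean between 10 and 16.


GM = √(10×16) = √160 = 12.6491

GM = 12.6491


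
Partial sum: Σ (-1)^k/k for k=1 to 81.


S = -1 + 1/2 - 1/3 + 1/4 - 1/5 + 1/6 - 1/7 + 1/8 ± ...
= -0.6993
(Full series converges to -ln(2) ≈ -0.6931)

S_81 = -0.6993


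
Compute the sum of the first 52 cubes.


n(n+1)/2 = 52×53/2 = 1378
Σk³ = 1378² = 1898884

Σk³ = 1898884


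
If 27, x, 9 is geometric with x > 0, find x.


GM = √(27×9) = √243 = 15.5885

GM = 15.5885


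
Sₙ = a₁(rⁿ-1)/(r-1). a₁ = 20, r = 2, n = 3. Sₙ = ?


Sₙ = 20×(2^3 - 1)/(2 - 1)
= 20×(8 - 1)/1
= 20×7/1
= 140

S_3 = 140


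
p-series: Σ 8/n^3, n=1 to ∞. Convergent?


p-series test: Σ c/n^p converges if p > 1, diverges if p ≤ 1 (constant c > 0 doesn't affect convergence).
p = 3
3 > 1 → CONVERGES

Converges (p = 3 > 1)


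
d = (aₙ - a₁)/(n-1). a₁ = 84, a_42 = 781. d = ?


d = (aₙ - a₁)/(n-1)
= (781 - 84)/(42-1)
= 697/41 = 17

d = 17


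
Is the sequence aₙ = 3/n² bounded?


a₁ = 3, a₂ = 3/4, a₃ = 3/9, ...
0 < aₙ ≤ 3 for all n ≥ 1
The sequence IS bounded

Bounded (0 < aₙ ≤ 3)


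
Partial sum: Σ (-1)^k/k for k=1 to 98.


S = -1 + 1/2 - 1/3 + 1/4 - 1/5 + 1/6 - 1/7 + 1/8 ± ...
= -0.6881
(Full series converges to -ln(2) ≈ -0.6931)

S_98 = -0.6881


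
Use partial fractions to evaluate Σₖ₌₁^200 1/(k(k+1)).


1/(k(k+1)) = 1/k - 1/(k+1) (partial fractions)
Telescoping: Σ = 1 - 1/201 = 200/201

Sum = 200/201


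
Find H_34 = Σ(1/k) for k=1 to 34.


H_34 = 1/1 + 1/2 + 1/3 + ... + 1/34
= 54062195834749/13127595717600
≈ 4.1182

H_34 = 54062195834749/13127595717600 ≈ 4.1182


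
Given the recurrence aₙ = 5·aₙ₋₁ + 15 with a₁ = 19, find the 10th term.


Computing step by step:
a_1 = 19
a_2 = 110
a_3 = 565
a_4 = 2840
a_5 = 14215
a_6 = 71090
a_7 = 355465
a_8 = 1777340
a_9 = 8886715
a_10 = 44433590


a_10 = 44433590
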